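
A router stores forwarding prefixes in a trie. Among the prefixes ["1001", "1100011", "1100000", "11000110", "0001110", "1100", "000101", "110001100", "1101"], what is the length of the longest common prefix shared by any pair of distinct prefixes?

8

Equivalently: take the maximum, over all pairs, of their longest common prefix length.
e.g. "11000110" and "110001100" share the prefix "11000110" of length 8; no pair shares a longer one.
Longest shared-prefix length: 8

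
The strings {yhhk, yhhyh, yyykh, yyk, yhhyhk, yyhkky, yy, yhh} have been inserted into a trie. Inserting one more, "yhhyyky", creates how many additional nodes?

3

The longest prefix of "yhhyyky" already in the trie is "yhhy" (length 4).
New nodes needed: |"yhhyyky"| − 4 = 7 − 4 = 3.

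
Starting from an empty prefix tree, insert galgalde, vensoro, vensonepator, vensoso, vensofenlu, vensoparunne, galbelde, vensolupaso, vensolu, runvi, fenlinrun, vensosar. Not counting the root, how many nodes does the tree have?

63

Count nodes per top-level branch (shared prefixes stored once):
  'f'-branch (fenlinrun): 9 nodes
  'g'-branch (galbelde, galgalde): 13 nodes
  'r'-branch (runvi): 5 nodes
  'v'-branch (vensofenlu, vensolu, vensolupaso, vensonepator, vensoparunne, vensoro, vensosar, vensoso): 36 nodes
Sum: 63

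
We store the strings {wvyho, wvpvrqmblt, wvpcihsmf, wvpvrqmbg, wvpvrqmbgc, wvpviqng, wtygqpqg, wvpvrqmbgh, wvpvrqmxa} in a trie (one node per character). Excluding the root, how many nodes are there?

35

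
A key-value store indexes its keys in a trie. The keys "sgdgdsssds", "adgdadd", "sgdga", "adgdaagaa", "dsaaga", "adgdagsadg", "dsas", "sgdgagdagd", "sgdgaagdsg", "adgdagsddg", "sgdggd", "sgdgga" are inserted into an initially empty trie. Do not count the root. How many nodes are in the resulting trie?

50

Insert word by word; a character creates a node only if that edge doesn't already exist:
  "sgdgdsssds" → 10 new (s, g, d, g, d, s, s, s, d, s)
  "adgdadd" → 7 new (a, d, g, d, a, d, d)
  "sgdga" → prefix "sgdg" already present; 1 new (a)
  "adgdaagaa" → prefix "adgda" already present; 4 new (a, g, a, a)
  "dsaaga" → 6 new (d, s, a, a, g, a)
  "adgdagsadg" → prefix "adgda" already present; 5 new (g, s, a, d, g)
  "dsas" → prefix "dsa" already present; 1 new (s)
  "sgdgagdagd" → prefix "sgdga" already present; 5 new (g, d, a, g, d)
  "sgdgaagdsg" → prefix "sgdga" already present; 5 new (a, g, d, s, g)
  "adgdagsddg" → prefix "adgdags" already present; 3 new (d, d, g)
  "sgdggd" → prefix "sgdg" already present; 2 new (g, d)
  "sgdgga" → prefix "sgdgg" already present; 1 new (a)
Total nodes = 10 + 7 + 1 + 4 + 6 + 5 + 1 + 5 + 5 + 3 + 2 + 1 = 50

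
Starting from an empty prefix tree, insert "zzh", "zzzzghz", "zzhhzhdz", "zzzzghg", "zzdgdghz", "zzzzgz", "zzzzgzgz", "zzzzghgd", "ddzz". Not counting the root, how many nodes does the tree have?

28

Trie structure (* marks end of a word):
(root)
├─ d
│  └─ d
│     └─ z
│        └─ z *
└─ z
   └─ z
      ├─ d
      │  └─ g
      │     └─ d
      │        └─ g
      │           └─ h
      │              └─ z *
      ├─ h *
      │  └─ h
      │     └─ z
      │        └─ h
      │           └─ d
      │              └─ z *
      └─ z
         └─ z
            └─ g
               ├─ h
               │  ├─ g *
               │  │  └─ d *
               │  └─ z *
               └─ z *
                  └─ g
                     └─ z *
Counting every labelled node above: 28.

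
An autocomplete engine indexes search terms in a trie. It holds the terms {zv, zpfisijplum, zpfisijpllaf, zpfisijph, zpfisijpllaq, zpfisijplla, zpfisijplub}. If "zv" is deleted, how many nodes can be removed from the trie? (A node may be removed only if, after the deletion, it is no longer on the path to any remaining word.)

1

Walk "zv" from the leaf back toward the root, removing each node that no remaining word uses.
The suffix "v" (1 node) is used only by "zv"; the node for "z" still has the child "p", so pruning stops there.
Nodes removed: 1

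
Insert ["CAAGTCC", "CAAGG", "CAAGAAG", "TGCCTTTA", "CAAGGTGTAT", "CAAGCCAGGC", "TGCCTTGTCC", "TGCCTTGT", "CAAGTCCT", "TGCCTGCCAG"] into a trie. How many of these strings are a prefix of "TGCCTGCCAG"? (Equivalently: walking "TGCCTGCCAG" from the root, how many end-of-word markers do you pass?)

Check each prefix of "TGCCTGCCAG" against the stored set — each match is an end-marker on the path.
Prefixes of the query that are stored words: "TGCCTGCCAG"
Count: 1

1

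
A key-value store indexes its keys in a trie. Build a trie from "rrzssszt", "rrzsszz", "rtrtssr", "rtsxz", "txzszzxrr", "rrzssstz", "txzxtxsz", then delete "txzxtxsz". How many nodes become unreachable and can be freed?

5

After clearing the end-marker at "txzxtxsz", prune upward until reaching a node still needed by another word.
The suffix "xtxsz" (5 nodes) is used only by "txzxtxsz"; the node for "txz" still has the child "s", so pruning stops there.
Nodes removed: 5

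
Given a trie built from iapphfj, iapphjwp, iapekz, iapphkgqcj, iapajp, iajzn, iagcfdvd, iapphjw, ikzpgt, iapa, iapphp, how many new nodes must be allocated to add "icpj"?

Walking "icpj" from the root, the first 1 characters ("i") follow existing edges; "c" is the first miss.
Each of the 3 remaining characters creates one node.

3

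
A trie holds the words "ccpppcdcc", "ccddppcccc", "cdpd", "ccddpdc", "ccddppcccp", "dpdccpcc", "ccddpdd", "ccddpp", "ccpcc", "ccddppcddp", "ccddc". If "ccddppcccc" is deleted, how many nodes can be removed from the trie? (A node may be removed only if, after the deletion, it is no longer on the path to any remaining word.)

1

Walk "ccddppcccc" from the leaf back toward the root, removing each node that no remaining word uses.
The suffix "c" (1 node) is used only by "ccddppcccc"; the node for "ccddppccc" still has the child "p", so pruning stops there.
Nodes removed: 1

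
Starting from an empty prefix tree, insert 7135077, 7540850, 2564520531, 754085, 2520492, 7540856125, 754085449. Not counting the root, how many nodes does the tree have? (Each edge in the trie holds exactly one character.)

35

Trie structure (* marks end of a word):
(root)
├─ 2
│  └─ 5
│     ├─ 2
│     │  └─ 0
│     │     └─ 4
│     │        └─ 9
│     │           └─ 2 *
│     └─ 6
│        └─ 4
│           └─ 5
│              └─ 2
│                 └─ 0
│                    └─ 5
│                       └─ 3
│                          └─ 1 *
└─ 7
   ├─ 1
   │  └─ 3
   │     └─ 5
   │        └─ 0
   │           └─ 7
   │              └─ 7 *
   └─ 5
      └─ 4
         └─ 0
            └─ 8
               └─ 5 *
                  ├─ 0 *
                  ├─ 4
                  │  └─ 4
                  │     └─ 9 *
                  └─ 6
                     └─ 1
                        └─ 2
                           └─ 5 *
Counting every labelled node above: 35.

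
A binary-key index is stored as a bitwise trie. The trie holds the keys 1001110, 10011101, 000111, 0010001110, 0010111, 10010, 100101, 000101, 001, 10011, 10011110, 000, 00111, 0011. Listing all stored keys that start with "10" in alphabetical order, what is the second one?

Words with prefix "10", in lexicographic order: "10010", "100101", "10011", "1001110", "10011101", "10011110"
The 2nd is 100101.

100101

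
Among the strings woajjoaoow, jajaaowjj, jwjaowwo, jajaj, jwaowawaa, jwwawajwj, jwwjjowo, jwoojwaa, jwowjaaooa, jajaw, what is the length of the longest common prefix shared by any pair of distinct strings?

The deepest shared node is where two words last agree before diverging.
e.g. "jajaaowjj" and "jajaj" share the prefix "jaja" of length 4; no pair shares a longer one.
Longest shared-prefix length: 4

4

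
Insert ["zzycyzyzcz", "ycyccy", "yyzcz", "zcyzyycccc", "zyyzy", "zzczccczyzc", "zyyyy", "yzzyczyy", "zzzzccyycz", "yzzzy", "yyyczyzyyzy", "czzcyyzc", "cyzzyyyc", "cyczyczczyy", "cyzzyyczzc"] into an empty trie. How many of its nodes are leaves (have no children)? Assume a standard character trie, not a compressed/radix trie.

A leaf is a node with no children — equivalently, the end of a word that is not a proper prefix of any other stored word.
Those words: "cyczyczczyy", "cyzzyyczzc", "cyzzyyyc", "czzcyyzc", "ycyccy", "yyyczyzyyzy", "yyzcz", "yzzyczyy", "yzzzy", "zcyzyycccc", "zyyyy", "zyyzy", "zzczccczyzc", "zzycyzyzcz", "zzzzccyycz"
Leaf count: 15

15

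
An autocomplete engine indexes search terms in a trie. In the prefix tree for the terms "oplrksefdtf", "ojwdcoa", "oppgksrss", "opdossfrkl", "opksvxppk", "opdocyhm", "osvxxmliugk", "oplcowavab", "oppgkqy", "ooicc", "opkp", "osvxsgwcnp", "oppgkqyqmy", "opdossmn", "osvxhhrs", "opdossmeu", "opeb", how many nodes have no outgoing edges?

16

A leaf is a node with no children — equivalently, the end of a word that is not a proper prefix of any other stored word.
Those words: "ojwdcoa", "ooicc", "opdocyhm", "opdossfrkl", "opdossmeu", "opdossmn", "opeb", "opkp", "opksvxppk", "oplcowavab", "oplrksefdtf", "oppgkqyqmy", "oppgksrss", "osvxhhrs", "osvxsgwcnp", "osvxxmliugk"
Leaf count: 16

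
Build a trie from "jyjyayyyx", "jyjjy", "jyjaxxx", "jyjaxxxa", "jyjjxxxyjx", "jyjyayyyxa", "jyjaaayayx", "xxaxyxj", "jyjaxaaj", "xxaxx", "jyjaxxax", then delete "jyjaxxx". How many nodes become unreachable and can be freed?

0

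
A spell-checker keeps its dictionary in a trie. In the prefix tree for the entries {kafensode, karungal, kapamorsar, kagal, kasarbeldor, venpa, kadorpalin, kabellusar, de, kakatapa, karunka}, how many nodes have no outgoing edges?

11

Leaves are exactly the stored words that no other stored word extends.
Those words: "de", "kabellusar", "kadorpalin", "kafensode", "kagal", "kakatapa", "kapamorsar", "karungal", "karunka", "kasarbeldor", "venpa"
Leaf count: 11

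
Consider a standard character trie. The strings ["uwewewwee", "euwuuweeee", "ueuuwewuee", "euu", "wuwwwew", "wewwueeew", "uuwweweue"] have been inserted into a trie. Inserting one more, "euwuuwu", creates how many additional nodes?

The longest prefix of "euwuuwu" already in the trie is "euwuuw" (length 6).
So 7 − 6 = 1 new nodes.

1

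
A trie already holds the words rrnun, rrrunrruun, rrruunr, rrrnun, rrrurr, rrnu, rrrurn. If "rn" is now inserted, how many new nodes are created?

"r" is already a path in the trie; the remaining "n" must be added.
New nodes needed: |"rn"| − 1 = 2 − 1 = 1.

1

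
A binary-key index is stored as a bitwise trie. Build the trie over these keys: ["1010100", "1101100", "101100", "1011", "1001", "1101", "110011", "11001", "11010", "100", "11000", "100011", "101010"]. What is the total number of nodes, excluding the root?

Trie structure (* marks end of a word):
(root)
└─ 1
   ├─ 0
   │  ├─ 0 *
   │  │  ├─ 0
   │  │  │  └─ 1
   │  │  │     └─ 1 *
   │  │  └─ 1 *
   │  └─ 1
   │     ├─ 0
   │     │  └─ 1
   │     │     └─ 0 *
   │     │        └─ 0 *
   │     └─ 1 *
   │        └─ 0
   │           └─ 0 *
   └─ 1
      └─ 0
         ├─ 0
         │  ├─ 0 *
         │  └─ 1 *
         │     └─ 1 *
         └─ 1 *
            ├─ 0 *
            └─ 1
               └─ 0
                  └─ 0 *
Counting every labelled node above: 26.

26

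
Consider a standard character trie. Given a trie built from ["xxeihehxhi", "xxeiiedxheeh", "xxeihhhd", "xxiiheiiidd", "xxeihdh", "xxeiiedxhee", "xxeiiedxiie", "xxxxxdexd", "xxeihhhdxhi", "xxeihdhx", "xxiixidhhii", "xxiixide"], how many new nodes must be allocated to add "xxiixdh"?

2

The longest prefix of "xxiixdh" already in the trie is "xxiix" (length 5).
Each of the 2 remaining characters creates one node.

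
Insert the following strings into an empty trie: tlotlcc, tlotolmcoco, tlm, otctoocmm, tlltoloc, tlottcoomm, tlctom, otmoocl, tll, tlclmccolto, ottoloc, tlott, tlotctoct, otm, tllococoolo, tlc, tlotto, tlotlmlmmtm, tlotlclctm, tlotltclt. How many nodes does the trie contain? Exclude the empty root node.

86

Trace insertions, counting only characters that open a new branch:
  "tlotlcc" → 7 new (t, l, o, t, l, c, c)
  "tlotolmcoco" → prefix "tlot" already present; 7 new (o, l, m, c, o, c, o)
  "tlm" → prefix "tl" already present; 1 new (m)
  "otctoocmm" → 9 new (o, t, c, t, o, o, c, m, m)
  "tlltoloc" → prefix "tl" already present; 6 new (l, t, o, l, o, c)
  "tlottcoomm" → prefix "tlot" already present; 6 new (t, c, o, o, m, m)
  "tlctom" → prefix "tl" already present; 4 new (c, t, o, m)
  "otmoocl" → prefix "ot" already present; 5 new (m, o, o, c, l)
  "tll" → prefix "tll" already present; 0 new (none)
  "tlclmccolto" → prefix "tlc" already present; 8 new (l, m, c, c, o, l, t, o)
  "ottoloc" → prefix "ot" already present; 5 new (t, o, l, o, c)
  "tlott" → prefix "tlott" already present; 0 new (none)
  "tlotctoct" → prefix "tlot" already present; 5 new (c, t, o, c, t)
  "otm" → prefix "otm" already present; 0 new (none)
  "tllococoolo" → prefix "tll" already present; 8 new (o, c, o, c, o, o, l, o)
  "tlc" → prefix "tlc" already present; 0 new (none)
  "tlotto" → prefix "tlott" already present; 1 new (o)
  "tlotlmlmmtm" → prefix "tlotl" already present; 6 new (m, l, m, m, t, m)
  "tlotlclctm" → prefix "tlotlc" already present; 4 new (l, c, t, m)
  "tlotltclt" → prefix "tlotl" already present; 4 new (t, c, l, t)
Total nodes = 7 + 7 + 1 + 9 + 6 + 6 + 4 + 5 + 0 + 8 + 5 + 0 + 5 + 0 + 8 + 0 + 1 + 6 + 4 + 4 = 86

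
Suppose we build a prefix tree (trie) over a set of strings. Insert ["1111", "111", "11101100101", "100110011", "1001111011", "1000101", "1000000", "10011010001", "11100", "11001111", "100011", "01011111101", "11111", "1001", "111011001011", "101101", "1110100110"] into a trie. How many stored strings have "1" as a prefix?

16

Traverse to the node for "1", then collect every word in that subtree.
Matches: "1000000", "1000101", "100011", "1001", "100110011", "10011010001", "1001111011", "101101", "11001111", "111", "11100", "1110100110", "11101100101", "111011001011", "1111", "11111"
Count: 16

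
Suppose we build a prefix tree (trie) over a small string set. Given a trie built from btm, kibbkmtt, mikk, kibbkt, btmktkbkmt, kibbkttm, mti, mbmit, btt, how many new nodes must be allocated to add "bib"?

2

"b" is already a path in the trie; the remaining "ib" must be added.
So 3 − 1 = 2 new nodes.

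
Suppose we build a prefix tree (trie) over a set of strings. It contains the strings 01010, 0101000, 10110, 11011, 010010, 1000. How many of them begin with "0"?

Walk to "0"; the words in its subtree are exactly those with that prefix.
Matches: "010010", "01010", "0101000"
Count: 3

3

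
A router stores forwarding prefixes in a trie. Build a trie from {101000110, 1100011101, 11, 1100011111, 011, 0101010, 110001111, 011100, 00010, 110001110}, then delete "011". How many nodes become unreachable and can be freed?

0

After clearing the end-marker at "011", prune upward until reaching a node still needed by another word.
Every node on "011" is still needed (e.g. by "011100"), so nothing is freed.
Nodes removed: 0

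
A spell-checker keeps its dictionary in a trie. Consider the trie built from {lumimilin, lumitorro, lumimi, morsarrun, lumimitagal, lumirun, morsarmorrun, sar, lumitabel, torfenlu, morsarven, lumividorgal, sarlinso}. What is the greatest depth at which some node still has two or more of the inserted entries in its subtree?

Equivalently: take the maximum, over all pairs, of their longest common prefix length.
"lumimi" and "lumimilin" agree on "lumimi" (6 characters) before diverging; nothing deeper is shared.
Longest shared-prefix length: 6

6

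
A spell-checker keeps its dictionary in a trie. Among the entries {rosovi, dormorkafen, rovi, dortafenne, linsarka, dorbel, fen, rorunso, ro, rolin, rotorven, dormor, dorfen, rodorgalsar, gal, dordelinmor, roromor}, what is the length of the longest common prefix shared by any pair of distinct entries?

6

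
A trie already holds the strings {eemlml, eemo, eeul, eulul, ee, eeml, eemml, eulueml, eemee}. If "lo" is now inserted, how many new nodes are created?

No existing word starts with "l", so every character of "lo" needs a new node.
2 − 0 = 2 new nodes.

2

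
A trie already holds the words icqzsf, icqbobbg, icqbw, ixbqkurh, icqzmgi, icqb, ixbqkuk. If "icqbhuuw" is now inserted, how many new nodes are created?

The longest prefix of "icqbhuuw" already in the trie is "icqb" (length 4).
Each of the 4 remaining characters creates one node.

4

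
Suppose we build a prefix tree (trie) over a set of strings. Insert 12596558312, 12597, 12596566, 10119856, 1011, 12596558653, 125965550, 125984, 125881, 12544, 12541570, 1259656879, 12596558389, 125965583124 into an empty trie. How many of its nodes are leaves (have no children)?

12

A leaf is a node with no children — equivalently, the end of a word that is not a proper prefix of any other stored word.
Those words: "10119856", "12541570", "12544", "125881", "125965550", "125965583124", "12596558389", "12596558653", "12596566", "1259656879", "12597", "125984"
Leaf count: 12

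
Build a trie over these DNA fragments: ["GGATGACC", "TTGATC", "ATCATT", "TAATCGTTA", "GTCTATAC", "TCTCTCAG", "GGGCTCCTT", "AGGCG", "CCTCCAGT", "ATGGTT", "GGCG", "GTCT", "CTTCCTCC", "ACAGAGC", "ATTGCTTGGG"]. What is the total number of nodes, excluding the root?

88

Insert word by word; a character creates a node only if that edge doesn't already exist:
  "GGATGACC" → 8 new (G, G, A, T, G, A, C, C)
  "TTGATC" → 6 new (T, T, G, A, T, C)
  "ATCATT" → 6 new (A, T, C, A, T, T)
  "TAATCGTTA" → prefix "T" already present; 8 new (A, A, T, C, G, T, T, A)
  "GTCTATAC" → prefix "G" already present; 7 new (T, C, T, A, T, A, C)
  "TCTCTCAG" → prefix "T" already present; 7 new (C, T, C, T, C, A, G)
  "GGGCTCCTT" → prefix "GG" already present; 7 new (G, C, T, C, C, T, T)
  "AGGCG" → prefix "A" already present; 4 new (G, G, C, G)
  "CCTCCAGT" → 8 new (C, C, T, C, C, A, G, T)
  "ATGGTT" → prefix "AT" already present; 4 new (G, G, T, T)
  "GGCG" → prefix "GG" already present; 2 new (C, G)
  "GTCT" → prefix "GTCT" already present; 0 new (none)
  "CTTCCTCC" → prefix "C" already present; 7 new (T, T, C, C, T, C, C)
  "ACAGAGC" → prefix "A" already present; 6 new (C, A, G, A, G, C)
  "ATTGCTTGGG" → prefix "AT" already present; 8 new (T, G, C, T, T, G, G, G)
Total nodes = 8 + 6 + 6 + 8 + 7 + 7 + 7 + 4 + 8 + 4 + 2 + 0 + 7 + 6 + 8 = 88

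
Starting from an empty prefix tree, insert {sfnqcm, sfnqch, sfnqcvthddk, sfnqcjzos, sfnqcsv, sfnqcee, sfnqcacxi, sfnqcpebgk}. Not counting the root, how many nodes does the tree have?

30

For each word, the new-node count is its length minus the longest prefix already in the trie:
  "sfnqcm" → 6 new (s, f, n, q, c, m)
  "sfnqch" → prefix "sfnqc" already present; 1 new (h)
  "sfnqcvthddk" → prefix "sfnqc" already present; 6 new (v, t, h, d, d, k)
  "sfnqcjzos" → prefix "sfnqc" already present; 4 new (j, z, o, s)
  "sfnqcsv" → prefix "sfnqc" already present; 2 new (s, v)
  "sfnqcee" → prefix "sfnqc" already present; 2 new (e, e)
  "sfnqcacxi" → prefix "sfnqc" already present; 4 new (a, c, x, i)
  "sfnqcpebgk" → prefix "sfnqc" already present; 5 new (p, e, b, g, k)
Total nodes = 6 + 1 + 6 + 4 + 2 + 2 + 4 + 5 = 30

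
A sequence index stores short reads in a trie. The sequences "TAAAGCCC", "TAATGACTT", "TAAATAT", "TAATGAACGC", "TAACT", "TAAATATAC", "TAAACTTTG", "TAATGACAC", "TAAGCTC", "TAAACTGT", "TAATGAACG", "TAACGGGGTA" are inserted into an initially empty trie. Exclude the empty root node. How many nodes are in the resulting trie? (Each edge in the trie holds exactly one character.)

Trace insertions, counting only characters that open a new branch:
  "TAAAGCCC" → 8 new (T, A, A, A, G, C, C, C)
  "TAATGACTT" → prefix "TAA" already present; 6 new (T, G, A, C, T, T)
  "TAAATAT" → prefix "TAAA" already present; 3 new (T, A, T)
  "TAATGAACGC" → prefix "TAATGA" already present; 4 new (A, C, G, C)
  "TAACT" → prefix "TAA" already present; 2 new (C, T)
  "TAAATATAC" → prefix "TAAATAT" already present; 2 new (A, C)
  "TAAACTTTG" → prefix "TAAA" already present; 5 new (C, T, T, T, G)
  "TAATGACAC" → prefix "TAATGAC" already present; 2 new (A, C)
  "TAAGCTC" → prefix "TAA" already present; 4 new (G, C, T, C)
  "TAAACTGT" → prefix "TAAACT" already present; 2 new (G, T)
  "TAATGAACG" → prefix "TAATGAACG" already present; 0 new (none)
  "TAACGGGGTA" → prefix "TAAC" already present; 6 new (G, G, G, G, T, A)
Total nodes = 8 + 6 + 3 + 4 + 2 + 2 + 5 + 2 + 4 + 2 + 0 + 6 = 44

44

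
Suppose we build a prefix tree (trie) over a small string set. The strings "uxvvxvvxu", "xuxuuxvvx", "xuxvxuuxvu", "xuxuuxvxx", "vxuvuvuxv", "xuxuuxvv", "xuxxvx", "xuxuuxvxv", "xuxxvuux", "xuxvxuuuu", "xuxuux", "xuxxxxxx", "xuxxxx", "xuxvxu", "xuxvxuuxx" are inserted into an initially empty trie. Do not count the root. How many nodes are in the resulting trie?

Trace insertions, counting only characters that open a new branch:
  "uxvvxvvxu" → 9 new (u, x, v, v, x, v, v, x, u)
  "xuxuuxvvx" → 9 new (x, u, x, u, u, x, v, v, x)
  "xuxvxuuxvu" → prefix "xux" already present; 7 new (v, x, u, u, x, v, u)
  "xuxuuxvxx" → prefix "xuxuuxv" already present; 2 new (x, x)
  "vxuvuvuxv" → 9 new (v, x, u, v, u, v, u, x, v)
  "xuxuuxvv" → prefix "xuxuuxvv" already present; 0 new (none)
  "xuxxvx" → prefix "xux" already present; 3 new (x, v, x)
  "xuxuuxvxv" → prefix "xuxuuxvx" already present; 1 new (v)
  "xuxxvuux" → prefix "xuxxv" already present; 3 new (u, u, x)
  "xuxvxuuuu" → prefix "xuxvxuu" already present; 2 new (u, u)
  "xuxuux" → prefix "xuxuux" already present; 0 new (none)
  "xuxxxxxx" → prefix "xuxx" already present; 4 new (x, x, x, x)
  "xuxxxx" → prefix "xuxxxx" already present; 0 new (none)
  "xuxvxu" → prefix "xuxvxu" already present; 0 new (none)
  "xuxvxuuxx" → prefix "xuxvxuux" already present; 1 new (x)
Total nodes = 9 + 9 + 7 + 2 + 9 + 0 + 3 + 1 + 3 + 2 + 0 + 4 + 0 + 0 + 1 = 50

50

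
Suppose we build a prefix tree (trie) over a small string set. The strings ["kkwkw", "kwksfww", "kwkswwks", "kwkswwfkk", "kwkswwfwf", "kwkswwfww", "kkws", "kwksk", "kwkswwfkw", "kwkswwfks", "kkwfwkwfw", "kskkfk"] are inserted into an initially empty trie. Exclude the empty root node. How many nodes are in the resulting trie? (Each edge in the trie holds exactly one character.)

Insert word by word; a character creates a node only if that edge doesn't already exist:
  "kkwkw" → 5 new (k, k, w, k, w)
  "kwksfww" → prefix "k" already present; 6 new (w, k, s, f, w, w)
  "kwkswwks" → prefix "kwks" already present; 4 new (w, w, k, s)
  "kwkswwfkk" → prefix "kwksww" already present; 3 new (f, k, k)
  "kwkswwfwf" → prefix "kwkswwf" already present; 2 new (w, f)
  "kwkswwfww" → prefix "kwkswwfw" already present; 1 new (w)
  "kkws" → prefix "kkw" already present; 1 new (s)
  "kwksk" → prefix "kwks" already present; 1 new (k)
  "kwkswwfkw" → prefix "kwkswwfk" already present; 1 new (w)
  "kwkswwfks" → prefix "kwkswwfk" already present; 1 new (s)
  "kkwfwkwfw" → prefix "kkw" already present; 6 new (f, w, k, w, f, w)
  "kskkfk" → prefix "k" already present; 5 new (s, k, k, f, k)
Total nodes = 5 + 6 + 4 + 3 + 2 + 1 + 1 + 1 + 1 + 1 + 6 + 5 = 36

36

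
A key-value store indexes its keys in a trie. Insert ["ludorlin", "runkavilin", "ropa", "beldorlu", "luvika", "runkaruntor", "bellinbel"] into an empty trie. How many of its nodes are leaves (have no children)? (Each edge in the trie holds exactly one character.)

A leaf is a node with no children — equivalently, the end of a word that is not a proper prefix of any other stored word.
Those words: "beldorlu", "bellinbel", "ludorlin", "luvika", "ropa", "runkaruntor", "runkavilin"
Leaf count: 7

7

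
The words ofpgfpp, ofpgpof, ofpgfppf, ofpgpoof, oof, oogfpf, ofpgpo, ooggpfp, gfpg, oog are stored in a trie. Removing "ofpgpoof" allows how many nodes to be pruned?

2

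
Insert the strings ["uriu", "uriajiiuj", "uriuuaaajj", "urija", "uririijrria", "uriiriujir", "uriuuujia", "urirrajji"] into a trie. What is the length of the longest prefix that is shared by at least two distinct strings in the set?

Equivalently: take the maximum, over all pairs, of their longest common prefix length.
e.g. "uriuuaaajj" and "uriuuujia" share the prefix "uriuu" of length 5; no pair shares a longer one.
Longest shared-prefix length: 5

5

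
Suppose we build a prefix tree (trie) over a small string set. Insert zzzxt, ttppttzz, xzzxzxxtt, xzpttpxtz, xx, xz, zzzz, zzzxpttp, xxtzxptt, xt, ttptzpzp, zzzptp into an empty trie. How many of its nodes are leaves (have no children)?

10

A leaf is a node with no children — equivalently, the end of a word that is not a proper prefix of any other stored word.
Those words: "ttppttzz", "ttptzpzp", "xt", "xxtzxptt", "xzpttpxtz", "xzzxzxxtt", "zzzptp", "zzzxpttp", "zzzxt", "zzzz"
Leaf count: 10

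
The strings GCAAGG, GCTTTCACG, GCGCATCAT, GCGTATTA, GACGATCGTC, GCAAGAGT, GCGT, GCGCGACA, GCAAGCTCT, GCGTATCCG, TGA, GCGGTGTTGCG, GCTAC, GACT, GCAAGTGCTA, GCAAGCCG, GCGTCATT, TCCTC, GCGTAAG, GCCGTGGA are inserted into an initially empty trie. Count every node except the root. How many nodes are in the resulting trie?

Count nodes per top-level branch (shared prefixes stored once):
  'G'-branch (GACGATCGTC, GACT, GCAAGAGT, GCAAGCCG, GCAAGCTCT, GCAAGG, GCAAGTGCTA, GCCGTGGA, GCGCATCAT, GCGCGACA, GCGGTGTTGCG, GCGT, GCGTAAG, GCGTATCCG, GCGTATTA, GCGTCATT, GCTAC, GCTTTCACG): 78 nodes
  'T'-branch (TCCTC, TGA): 7 nodes
Sum: 85

85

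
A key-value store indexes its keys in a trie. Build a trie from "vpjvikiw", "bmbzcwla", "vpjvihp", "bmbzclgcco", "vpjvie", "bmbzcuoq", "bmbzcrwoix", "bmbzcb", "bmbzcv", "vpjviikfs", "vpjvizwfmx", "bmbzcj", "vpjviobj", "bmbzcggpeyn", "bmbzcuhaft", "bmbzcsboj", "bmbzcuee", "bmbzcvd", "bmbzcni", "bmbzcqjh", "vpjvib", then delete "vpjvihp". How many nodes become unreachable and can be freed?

After clearing the end-marker at "vpjvihp", prune upward until reaching a node still needed by another word.
The suffix "hp" (2 nodes) is used only by "vpjvihp"; the node for "vpjvi" still has the child "k", so pruning stops there.
Nodes removed: 2

2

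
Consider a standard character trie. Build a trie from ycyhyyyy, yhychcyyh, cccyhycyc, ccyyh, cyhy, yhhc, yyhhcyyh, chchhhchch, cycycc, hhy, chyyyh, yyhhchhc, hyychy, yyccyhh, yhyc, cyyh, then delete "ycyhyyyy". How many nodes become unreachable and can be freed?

Walk "ycyhyyyy" from the leaf back toward the root, removing each node that no remaining word uses.
The suffix "cyhyyyy" (7 nodes) is used only by "ycyhyyyy"; the node for "y" still has the child "h", so pruning stops there.
Nodes removed: 7

7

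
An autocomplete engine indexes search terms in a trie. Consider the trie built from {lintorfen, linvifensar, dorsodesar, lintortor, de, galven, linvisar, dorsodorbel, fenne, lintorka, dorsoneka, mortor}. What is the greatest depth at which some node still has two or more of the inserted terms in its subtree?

Equivalently: take the maximum, over all pairs, of their longest common prefix length.
e.g. "dorsodesar" and "dorsodorbel" share the prefix "dorsod" of length 6; no pair shares a longer one.
Longest shared-prefix length: 6

6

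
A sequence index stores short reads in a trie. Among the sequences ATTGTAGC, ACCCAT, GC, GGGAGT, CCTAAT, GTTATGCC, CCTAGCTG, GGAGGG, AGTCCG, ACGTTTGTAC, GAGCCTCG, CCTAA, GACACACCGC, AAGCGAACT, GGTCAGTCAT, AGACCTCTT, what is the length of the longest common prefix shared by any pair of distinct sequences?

Equivalently: take the maximum, over all pairs, of their longest common prefix length.
"CCTAA" and "CCTAAT" agree on "CCTAA" (5 characters) before diverging; nothing deeper is shared.
Longest shared-prefix length: 5

5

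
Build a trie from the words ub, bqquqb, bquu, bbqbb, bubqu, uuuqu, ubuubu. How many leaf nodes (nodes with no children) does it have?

Leaves are exactly the stored words that no other stored word extends.
Those words: "bbqbb", "bqquqb", "bquu", "bubqu", "ubuubu", "uuuqu"
Leaf count: 6

6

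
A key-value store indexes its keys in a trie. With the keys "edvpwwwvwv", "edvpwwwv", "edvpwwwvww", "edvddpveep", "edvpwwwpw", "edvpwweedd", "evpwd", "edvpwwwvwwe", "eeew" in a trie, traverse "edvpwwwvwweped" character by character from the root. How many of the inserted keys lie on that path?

Walk "edvpwwwvwweped" from the root; an end-of-word marker is hit whenever a stored word is a prefix of "edvpwwwvwweped".
Prefixes of the query that are stored words: "edvpwwwv", "edvpwwwvww", "edvpwwwvwwe"
Count: 3

3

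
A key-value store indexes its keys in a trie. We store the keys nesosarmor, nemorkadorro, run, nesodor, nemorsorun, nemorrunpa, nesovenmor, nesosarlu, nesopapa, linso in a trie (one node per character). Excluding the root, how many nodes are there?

53

For each word, the new-node count is its length minus the longest prefix already in the trie:
  "nesosarmor" → 10 new (n, e, s, o, s, a, r, m, o, r)
  "nemorkadorro" → prefix "ne" already present; 10 new (m, o, r, k, a, d, o, r, r, o)
  "run" → 3 new (r, u, n)
  "nesodor" → prefix "neso" already present; 3 new (d, o, r)
  "nemorsorun" → prefix "nemor" already present; 5 new (s, o, r, u, n)
  "nemorrunpa" → prefix "nemor" already present; 5 new (r, u, n, p, a)
  "nesovenmor" → prefix "neso" already present; 6 new (v, e, n, m, o, r)
  "nesosarlu" → prefix "nesosar" already present; 2 new (l, u)
  "nesopapa" → prefix "neso" already present; 4 new (p, a, p, a)
  "linso" → 5 new (l, i, n, s, o)
Total nodes = 10 + 10 + 3 + 3 + 5 + 5 + 6 + 2 + 4 + 5 = 53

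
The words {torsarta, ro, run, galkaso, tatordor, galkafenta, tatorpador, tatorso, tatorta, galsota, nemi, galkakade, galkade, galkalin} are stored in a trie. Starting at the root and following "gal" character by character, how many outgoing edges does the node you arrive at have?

Walk "gal" from the root, arriving at one node.
Characters that immediately follow "gal" among the stored strings: {k, s}.
That node has 2 child edges.

2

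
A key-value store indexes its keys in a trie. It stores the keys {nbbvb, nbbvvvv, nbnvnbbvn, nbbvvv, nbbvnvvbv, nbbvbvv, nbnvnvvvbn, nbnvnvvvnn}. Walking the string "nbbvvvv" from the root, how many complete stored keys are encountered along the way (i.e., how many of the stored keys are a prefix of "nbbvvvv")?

2

Check each prefix of "nbbvvvv" against the stored set — each match is an end-marker on the path.
Prefixes of the query that are stored words: "nbbvvv", "nbbvvvv"
Count: 2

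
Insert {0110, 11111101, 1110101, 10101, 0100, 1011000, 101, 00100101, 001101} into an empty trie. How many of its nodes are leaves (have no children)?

8

Leaves are exactly the stored words that no other stored word extends.
Those words: "00100101", "001101", "0100", "0110", "10101", "1011000", "1110101", "11111101"
Leaf count: 8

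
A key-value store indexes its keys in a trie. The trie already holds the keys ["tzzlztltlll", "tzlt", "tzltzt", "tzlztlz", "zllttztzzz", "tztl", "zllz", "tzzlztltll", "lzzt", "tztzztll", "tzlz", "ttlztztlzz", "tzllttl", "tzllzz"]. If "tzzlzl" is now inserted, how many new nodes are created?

1

"tzzlz" is already a path in the trie; the remaining "l" must be added.
New nodes needed: |"tzzlzl"| − 5 = 6 − 5 = 1.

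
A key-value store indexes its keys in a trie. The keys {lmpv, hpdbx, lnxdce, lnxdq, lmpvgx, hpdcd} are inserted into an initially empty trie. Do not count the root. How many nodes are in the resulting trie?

Count nodes per top-level branch (shared prefixes stored once):
  'h'-branch (hpdbx, hpdcd): 7 nodes
  'l'-branch (lmpv, lmpvgx, lnxdce, lnxdq): 12 nodes
Sum: 19

19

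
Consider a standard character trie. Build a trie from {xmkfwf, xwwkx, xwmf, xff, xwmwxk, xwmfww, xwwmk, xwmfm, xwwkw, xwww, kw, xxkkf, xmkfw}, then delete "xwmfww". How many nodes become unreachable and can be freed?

2

A node on "xwmfww"'s path can go only if nothing else ends at it or branches off below it.
The suffix "ww" (2 nodes) is used only by "xwmfww"; the node for "xwmf" still has the child "m", so pruning stops there.
Nodes removed: 2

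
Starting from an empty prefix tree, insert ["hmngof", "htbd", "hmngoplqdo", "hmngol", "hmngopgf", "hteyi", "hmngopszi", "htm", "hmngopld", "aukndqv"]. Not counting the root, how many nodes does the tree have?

Count nodes per top-level branch (shared prefixes stored once):
  'a'-branch (aukndqv): 7 nodes
  'h'-branch (hmngof, hmngol, hmngopgf, hmngopld, hmngoplqdo, hmngopszi, htbd, hteyi, htm): 25 nodes
Sum: 32

32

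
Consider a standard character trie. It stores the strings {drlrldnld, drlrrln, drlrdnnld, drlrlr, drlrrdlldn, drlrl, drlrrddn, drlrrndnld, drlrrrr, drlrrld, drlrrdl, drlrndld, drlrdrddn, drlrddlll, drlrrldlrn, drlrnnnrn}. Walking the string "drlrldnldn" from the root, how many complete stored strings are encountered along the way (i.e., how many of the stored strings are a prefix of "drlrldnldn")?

Traverse "drlrldnldn" character by character; count nodes along the way that are marked as word ends.
Prefixes of the query that are stored words: "drlrl", "drlrldnld"
Count: 2

2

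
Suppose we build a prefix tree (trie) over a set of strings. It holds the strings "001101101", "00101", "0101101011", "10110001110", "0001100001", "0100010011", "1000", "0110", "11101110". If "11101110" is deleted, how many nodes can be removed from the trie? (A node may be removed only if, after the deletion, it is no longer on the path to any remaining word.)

After clearing the end-marker at "11101110", prune upward until reaching a node still needed by another word.
The suffix "1101110" (7 nodes) is used only by "11101110"; the node for "1" still has the child "0", so pruning stops there.
Nodes removed: 7

7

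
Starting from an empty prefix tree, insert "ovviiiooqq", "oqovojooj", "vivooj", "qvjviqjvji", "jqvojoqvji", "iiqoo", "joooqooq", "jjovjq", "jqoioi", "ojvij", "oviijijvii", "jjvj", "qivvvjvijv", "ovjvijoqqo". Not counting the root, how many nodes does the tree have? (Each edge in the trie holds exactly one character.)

96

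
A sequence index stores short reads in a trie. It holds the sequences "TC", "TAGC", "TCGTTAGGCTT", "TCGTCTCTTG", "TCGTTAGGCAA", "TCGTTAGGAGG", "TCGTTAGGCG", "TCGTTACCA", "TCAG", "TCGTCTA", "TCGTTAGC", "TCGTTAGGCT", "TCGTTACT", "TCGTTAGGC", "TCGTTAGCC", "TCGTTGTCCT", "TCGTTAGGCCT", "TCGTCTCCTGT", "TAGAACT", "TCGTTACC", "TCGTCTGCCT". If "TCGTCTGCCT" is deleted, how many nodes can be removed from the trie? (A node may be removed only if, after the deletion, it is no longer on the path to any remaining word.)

4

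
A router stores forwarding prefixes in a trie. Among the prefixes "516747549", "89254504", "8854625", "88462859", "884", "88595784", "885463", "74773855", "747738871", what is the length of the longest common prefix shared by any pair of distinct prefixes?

6

Equivalently: take the maximum, over all pairs, of their longest common prefix length.
e.g. "74773855" and "747738871" share the prefix "747738" of length 6; no pair shares a longer one.
Longest shared-prefix length: 6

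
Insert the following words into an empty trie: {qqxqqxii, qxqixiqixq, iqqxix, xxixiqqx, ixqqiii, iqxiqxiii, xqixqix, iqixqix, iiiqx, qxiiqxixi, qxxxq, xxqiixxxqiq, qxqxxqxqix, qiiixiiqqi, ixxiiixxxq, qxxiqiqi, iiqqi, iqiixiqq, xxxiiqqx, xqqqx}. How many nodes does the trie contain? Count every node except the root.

For each word, the new-node count is its length minus the longest prefix already in the trie:
  "qqxqqxii" → 8 new (q, q, x, q, q, x, i, i)
  "qxqixiqixq" → prefix "q" already present; 9 new (x, q, i, x, i, q, i, x, q)
  "iqqxix" → 6 new (i, q, q, x, i, x)
  "xxixiqqx" → 8 new (x, x, i, x, i, q, q, x)
  "ixqqiii" → prefix "i" already present; 6 new (x, q, q, i, i, i)
  "iqxiqxiii" → prefix "iq" already present; 7 new (x, i, q, x, i, i, i)
  "xqixqix" → prefix "x" already present; 6 new (q, i, x, q, i, x)
  "iqixqix" → prefix "iq" already present; 5 new (i, x, q, i, x)
  "iiiqx" → prefix "i" already present; 4 new (i, i, q, x)
  "qxiiqxixi" → prefix "qx" already present; 7 new (i, i, q, x, i, x, i)
  "qxxxq" → prefix "qx" already present; 3 new (x, x, q)
  "xxqiixxxqiq" → prefix "xx" already present; 9 new (q, i, i, x, x, x, q, i, q)
  "qxqxxqxqix" → prefix "qxq" already present; 7 new (x, x, q, x, q, i, x)
  "qiiixiiqqi" → prefix "q" already present; 9 new (i, i, i, x, i, i, q, q, i)
  "ixxiiixxxq" → prefix "ix" already present; 8 new (x, i, i, i, x, x, x, q)
  "qxxiqiqi" → prefix "qxx" already present; 5 new (i, q, i, q, i)
  "iiqqi" → prefix "ii" already present; 3 new (q, q, i)
  "iqiixiqq" → prefix "iqi" already present; 5 new (i, x, i, q, q)
  "xxxiiqqx" → prefix "xx" already present; 6 new (x, i, i, q, q, x)
  "xqqqx" → prefix "xq" already present; 3 new (q, q, x)
Total nodes = 8 + 9 + 6 + 8 + 6 + 7 + 6 + 5 + 4 + 7 + 3 + 9 + 7 + 9 + 8 + 5 + 3 + 5 + 6 + 3 = 124

124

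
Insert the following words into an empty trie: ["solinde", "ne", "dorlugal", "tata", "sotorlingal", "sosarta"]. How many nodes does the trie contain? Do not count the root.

35

Trie structure (* marks end of a word):
(root)
├─ d
│  └─ o
│     └─ r
│        └─ l
│           └─ u
│              └─ g
│                 └─ a
│                    └─ l *
├─ n
│  └─ e *
├─ s
│  └─ o
│     ├─ l
│     │  └─ i
│     │     └─ n
│     │        └─ d
│     │           └─ e *
│     ├─ s
│     │  └─ a
│     │     └─ r
│     │        └─ t
│     │           └─ a *
│     └─ t
│        └─ o
│           └─ r
│              └─ l
│                 └─ i
│                    └─ n
│                       └─ g
│                          └─ a
│                             └─ l *
└─ t
   └─ a
      └─ t
         └─ a *
Counting every labelled node above: 35.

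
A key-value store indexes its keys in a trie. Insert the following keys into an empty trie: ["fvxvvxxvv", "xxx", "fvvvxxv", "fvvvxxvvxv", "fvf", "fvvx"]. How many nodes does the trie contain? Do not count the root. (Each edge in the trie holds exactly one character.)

22

Insert word by word; a character creates a node only if that edge doesn't already exist:
  "fvxvvxxvv" → 9 new (f, v, x, v, v, x, x, v, v)
  "xxx" → 3 new (x, x, x)
  "fvvvxxv" → prefix "fv" already present; 5 new (v, v, x, x, v)
  "fvvvxxvvxv" → prefix "fvvvxxv" already present; 3 new (v, x, v)
  "fvf" → prefix "fv" already present; 1 new (f)
  "fvvx" → prefix "fvv" already present; 1 new (x)
Total nodes = 9 + 3 + 5 + 3 + 1 + 1 = 22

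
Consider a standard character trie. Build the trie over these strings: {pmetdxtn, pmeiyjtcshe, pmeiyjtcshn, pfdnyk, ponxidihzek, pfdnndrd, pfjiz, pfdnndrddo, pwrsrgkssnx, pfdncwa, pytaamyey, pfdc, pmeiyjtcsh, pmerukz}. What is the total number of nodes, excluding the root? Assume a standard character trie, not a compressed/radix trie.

For each word, the new-node count is its length minus the longest prefix already in the trie:
  "pmetdxtn" → 8 new (p, m, e, t, d, x, t, n)
  "pmeiyjtcshe" → prefix "pme" already present; 8 new (i, y, j, t, c, s, h, e)
  "pmeiyjtcshn" → prefix "pmeiyjtcsh" already present; 1 new (n)
  "pfdnyk" → prefix "p" already present; 5 new (f, d, n, y, k)
  "ponxidihzek" → prefix "p" already present; 10 new (o, n, x, i, d, i, h, z, e, k)
  "pfdnndrd" → prefix "pfdn" already present; 4 new (n, d, r, d)
  "pfjiz" → prefix "pf" already present; 3 new (j, i, z)
  "pfdnndrddo" → prefix "pfdnndrd" already present; 2 new (d, o)
  "pwrsrgkssnx" → prefix "p" already present; 10 new (w, r, s, r, g, k, s, s, n, x)
  "pfdncwa" → prefix "pfdn" already present; 3 new (c, w, a)
  "pytaamyey" → prefix "p" already present; 8 new (y, t, a, a, m, y, e, y)
  "pfdc" → prefix "pfd" already present; 1 new (c)
  "pmeiyjtcsh" → prefix "pmeiyjtcsh" already present; 0 new (none)
  "pmerukz" → prefix "pme" already present; 4 new (r, u, k, z)
Total nodes = 8 + 8 + 1 + 5 + 10 + 4 + 3 + 2 + 10 + 3 + 8 + 1 + 0 + 4 = 67

67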